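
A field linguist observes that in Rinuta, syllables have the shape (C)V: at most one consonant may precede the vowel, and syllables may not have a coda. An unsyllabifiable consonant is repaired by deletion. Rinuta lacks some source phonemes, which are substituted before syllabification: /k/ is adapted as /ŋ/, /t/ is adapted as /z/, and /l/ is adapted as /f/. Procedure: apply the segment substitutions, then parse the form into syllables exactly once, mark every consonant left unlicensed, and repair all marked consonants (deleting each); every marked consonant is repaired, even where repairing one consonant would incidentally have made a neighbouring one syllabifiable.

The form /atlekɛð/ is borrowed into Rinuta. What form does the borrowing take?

afeŋɛ

Substitution: /t/ → /z/, /l/ → /f/, /k/ → /ŋ/, giving /azfeŋɛð/.
Syllabifying with onset maximization leaves /z/, /ð/ stranded (no codas are permitted; onsets are limited to one consonant).
Deletion applies to /z/, /ð/.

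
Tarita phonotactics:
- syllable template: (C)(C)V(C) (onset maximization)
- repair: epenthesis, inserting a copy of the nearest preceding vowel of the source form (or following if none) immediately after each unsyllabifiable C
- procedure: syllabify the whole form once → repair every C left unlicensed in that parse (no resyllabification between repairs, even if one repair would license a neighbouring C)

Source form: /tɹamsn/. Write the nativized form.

tɹamsana

Under (C)(C)V(C), the unsyllabifiable consonants are /s/, /n/ (at most one coda consonant is licensed; onsets may contain at most 2 consonants).
Epenthesis after each stranded consonant: /s/ → /sa/, /n/ → /na/.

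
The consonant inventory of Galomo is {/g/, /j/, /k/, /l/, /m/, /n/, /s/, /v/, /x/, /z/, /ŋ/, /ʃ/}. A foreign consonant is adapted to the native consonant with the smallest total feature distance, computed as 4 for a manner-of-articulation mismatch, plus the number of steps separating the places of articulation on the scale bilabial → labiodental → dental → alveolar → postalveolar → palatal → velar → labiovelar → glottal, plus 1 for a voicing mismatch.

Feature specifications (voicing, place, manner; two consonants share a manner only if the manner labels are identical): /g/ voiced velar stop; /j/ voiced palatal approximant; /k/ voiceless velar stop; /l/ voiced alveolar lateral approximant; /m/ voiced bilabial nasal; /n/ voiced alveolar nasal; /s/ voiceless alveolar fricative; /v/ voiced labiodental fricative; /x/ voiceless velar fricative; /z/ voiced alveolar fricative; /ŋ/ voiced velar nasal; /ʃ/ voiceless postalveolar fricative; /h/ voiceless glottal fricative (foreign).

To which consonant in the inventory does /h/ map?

/x/ is closest: same manner (fricative), place distance 2 (glottal→velar), same voicing; total 2. Next closest is /ʃ/ at distance 4.

x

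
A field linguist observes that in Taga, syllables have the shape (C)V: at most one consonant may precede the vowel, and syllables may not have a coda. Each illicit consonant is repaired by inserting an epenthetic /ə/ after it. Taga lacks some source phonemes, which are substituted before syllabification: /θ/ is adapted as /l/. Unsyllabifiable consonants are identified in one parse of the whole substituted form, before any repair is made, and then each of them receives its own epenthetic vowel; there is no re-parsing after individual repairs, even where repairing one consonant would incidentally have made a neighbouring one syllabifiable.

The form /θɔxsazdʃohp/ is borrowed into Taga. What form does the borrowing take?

Substitution: /θ/ → /l/, giving /lɔxsazdʃohp/.
Under (C)V, the unsyllabifiable consonants are /x/, /z/, /d/, /h/, /p/ (no codas are permitted; onsets are limited to one consonant).
Inserting the epenthetic vowel yields /x/ → /xə/, /z/ → /zə/, /d/ → /də/, /h/ → /hə/, /p/ → /pə/.

lɔxəsazədəʃohəpə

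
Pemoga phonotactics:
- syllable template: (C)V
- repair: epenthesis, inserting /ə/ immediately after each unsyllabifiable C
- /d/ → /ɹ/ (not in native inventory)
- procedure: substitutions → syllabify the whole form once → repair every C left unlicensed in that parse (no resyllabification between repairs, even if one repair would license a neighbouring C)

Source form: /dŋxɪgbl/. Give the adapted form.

ɹəŋəxɪgəbələ

Substitution: /d/ → /ɹ/, giving /ɹŋxɪgbl/.
Syllabifying with onset maximization leaves /ɹ/, /ŋ/, /g/, /b/, /l/ stranded (no codas are permitted; onsets are limited to one consonant).
Inserting the epenthetic vowel yields /ɹ/ → /ɹə/, /ŋ/ → /ŋə/, /g/ → /gə/, /b/ → /bə/, /l/ → /lə/.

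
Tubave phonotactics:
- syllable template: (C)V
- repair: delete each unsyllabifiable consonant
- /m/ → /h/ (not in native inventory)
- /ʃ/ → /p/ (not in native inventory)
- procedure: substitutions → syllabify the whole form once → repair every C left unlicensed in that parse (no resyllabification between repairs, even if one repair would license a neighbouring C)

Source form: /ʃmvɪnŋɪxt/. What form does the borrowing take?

vɪŋɪ

Substitution: /ʃ/ → /p/, /m/ → /h/, giving /phvɪnŋɪxt/.
Syllabifying with onset maximization leaves /p/, /h/, /n/, /x/, /t/ stranded (no codas are permitted; onsets are limited to one consonant).
Deleting the stranded consonants removes /p/, /h/, /n/, /x/, /t/.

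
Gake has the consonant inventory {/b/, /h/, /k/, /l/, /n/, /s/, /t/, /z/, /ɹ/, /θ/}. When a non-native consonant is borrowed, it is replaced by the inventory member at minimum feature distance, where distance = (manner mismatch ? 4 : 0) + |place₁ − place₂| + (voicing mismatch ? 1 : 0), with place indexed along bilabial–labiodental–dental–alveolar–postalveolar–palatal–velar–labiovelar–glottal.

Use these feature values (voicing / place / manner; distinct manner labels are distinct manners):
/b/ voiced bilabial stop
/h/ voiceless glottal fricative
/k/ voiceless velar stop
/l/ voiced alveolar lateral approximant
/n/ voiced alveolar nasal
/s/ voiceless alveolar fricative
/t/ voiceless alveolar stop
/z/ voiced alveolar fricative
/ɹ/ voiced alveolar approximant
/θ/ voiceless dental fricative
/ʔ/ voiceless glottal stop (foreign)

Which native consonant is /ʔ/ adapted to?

k

/k/ is closest: same manner (stop), place distance 2 (glottal→velar), same voicing; total 2. Next closest is /h/ at distance 4.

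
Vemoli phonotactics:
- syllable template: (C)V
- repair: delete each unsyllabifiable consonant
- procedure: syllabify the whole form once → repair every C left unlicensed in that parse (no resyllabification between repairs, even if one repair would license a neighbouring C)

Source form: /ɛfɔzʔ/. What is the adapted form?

ɛfɔ

The consonants /z/, /ʔ/ cannot be parsed into a legal (C)V syllable (no codas are permitted; onsets are limited to one consonant).
Deleting the stranded consonants removes /z/, /ʔ/.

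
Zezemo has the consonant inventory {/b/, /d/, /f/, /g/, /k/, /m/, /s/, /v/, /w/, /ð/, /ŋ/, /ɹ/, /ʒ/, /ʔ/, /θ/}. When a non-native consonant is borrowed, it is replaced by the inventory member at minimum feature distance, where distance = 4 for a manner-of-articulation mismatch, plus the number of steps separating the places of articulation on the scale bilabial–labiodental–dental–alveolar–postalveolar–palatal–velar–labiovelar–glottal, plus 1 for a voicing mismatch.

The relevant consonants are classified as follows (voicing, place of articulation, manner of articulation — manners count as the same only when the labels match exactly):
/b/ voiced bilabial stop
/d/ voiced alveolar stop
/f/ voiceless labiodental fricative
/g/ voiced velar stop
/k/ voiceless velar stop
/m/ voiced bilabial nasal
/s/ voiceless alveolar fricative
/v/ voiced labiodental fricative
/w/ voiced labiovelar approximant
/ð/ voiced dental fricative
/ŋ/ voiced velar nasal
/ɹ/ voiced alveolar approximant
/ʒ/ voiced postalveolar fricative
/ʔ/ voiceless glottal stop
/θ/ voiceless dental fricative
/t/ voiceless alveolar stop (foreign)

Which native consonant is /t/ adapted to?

d

/d/ is closest: same manner (stop), place distance 0 (alveolar→alveolar), voicing differs (+1); total 1. Next closest is /k/ at distance 3.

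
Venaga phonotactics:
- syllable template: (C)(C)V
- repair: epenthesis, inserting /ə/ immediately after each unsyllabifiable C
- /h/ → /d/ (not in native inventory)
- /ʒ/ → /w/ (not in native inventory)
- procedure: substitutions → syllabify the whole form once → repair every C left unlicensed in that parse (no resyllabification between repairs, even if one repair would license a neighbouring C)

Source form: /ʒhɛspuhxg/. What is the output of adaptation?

Substitution: /ʒ/ → /w/, /h/ → /d/, giving /wdɛspudxg/.
Under (C)(C)V, the unsyllabifiable consonants are /d/, /x/, /g/ (no codas are permitted; onsets may contain at most 2 consonants).
Epenthesis after each stranded consonant: /d/ → /də/, /x/ → /xə/, /g/ → /gə/.

wdɛspudəxəgə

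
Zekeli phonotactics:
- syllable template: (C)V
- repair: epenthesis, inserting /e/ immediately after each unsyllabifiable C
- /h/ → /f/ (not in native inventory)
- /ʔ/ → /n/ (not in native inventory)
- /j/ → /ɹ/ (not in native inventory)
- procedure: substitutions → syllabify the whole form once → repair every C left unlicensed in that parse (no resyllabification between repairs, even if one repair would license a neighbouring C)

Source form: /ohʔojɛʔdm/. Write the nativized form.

ofenoɹɛnedeme

Substitution: /h/ → /f/, /ʔ/ → /n/, /j/ → /ɹ/, giving /ofnoɹɛndm/.
Under (C)V, the unsyllabifiable consonants are /f/, /n/, /d/, /m/ (no codas are permitted; onsets are limited to one consonant).
Each unlicensed consonant becomes the onset of a new syllable: /f/ → /fe/, /n/ → /ne/, /d/ → /de/, /m/ → /me/.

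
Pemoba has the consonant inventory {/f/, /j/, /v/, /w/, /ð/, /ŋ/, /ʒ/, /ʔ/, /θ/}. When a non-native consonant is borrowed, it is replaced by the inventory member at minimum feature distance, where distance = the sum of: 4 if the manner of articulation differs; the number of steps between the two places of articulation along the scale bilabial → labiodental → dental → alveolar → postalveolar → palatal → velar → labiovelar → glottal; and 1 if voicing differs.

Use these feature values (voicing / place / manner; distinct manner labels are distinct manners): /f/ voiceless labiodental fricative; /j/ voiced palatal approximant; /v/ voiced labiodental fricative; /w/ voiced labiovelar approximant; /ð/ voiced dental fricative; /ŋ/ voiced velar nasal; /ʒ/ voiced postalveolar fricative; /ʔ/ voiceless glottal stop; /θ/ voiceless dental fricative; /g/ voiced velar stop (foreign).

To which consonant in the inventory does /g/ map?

/ʔ/ is closest: same manner (stop), place distance 2 (velar→glottal), voicing differs (+1); total 3. Next closest is /ŋ/ at distance 4.

ʔ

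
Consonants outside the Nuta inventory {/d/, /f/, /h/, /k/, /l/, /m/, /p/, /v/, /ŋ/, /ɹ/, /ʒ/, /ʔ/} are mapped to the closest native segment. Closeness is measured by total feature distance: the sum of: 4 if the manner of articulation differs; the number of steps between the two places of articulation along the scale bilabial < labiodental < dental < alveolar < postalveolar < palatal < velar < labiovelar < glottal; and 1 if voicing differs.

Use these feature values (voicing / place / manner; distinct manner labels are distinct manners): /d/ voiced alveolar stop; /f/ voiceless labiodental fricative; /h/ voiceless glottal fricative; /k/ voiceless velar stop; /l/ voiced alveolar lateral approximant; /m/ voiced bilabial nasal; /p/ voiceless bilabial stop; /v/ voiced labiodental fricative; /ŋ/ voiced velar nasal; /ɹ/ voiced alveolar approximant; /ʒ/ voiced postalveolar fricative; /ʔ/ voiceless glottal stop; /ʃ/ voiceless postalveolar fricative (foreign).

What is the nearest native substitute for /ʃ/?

/ʒ/ is closest: same manner (fricative), place distance 0 (postalveolar→postalveolar), voicing differs (+1); total 1. Next closest is /f/ at distance 3.

ʒ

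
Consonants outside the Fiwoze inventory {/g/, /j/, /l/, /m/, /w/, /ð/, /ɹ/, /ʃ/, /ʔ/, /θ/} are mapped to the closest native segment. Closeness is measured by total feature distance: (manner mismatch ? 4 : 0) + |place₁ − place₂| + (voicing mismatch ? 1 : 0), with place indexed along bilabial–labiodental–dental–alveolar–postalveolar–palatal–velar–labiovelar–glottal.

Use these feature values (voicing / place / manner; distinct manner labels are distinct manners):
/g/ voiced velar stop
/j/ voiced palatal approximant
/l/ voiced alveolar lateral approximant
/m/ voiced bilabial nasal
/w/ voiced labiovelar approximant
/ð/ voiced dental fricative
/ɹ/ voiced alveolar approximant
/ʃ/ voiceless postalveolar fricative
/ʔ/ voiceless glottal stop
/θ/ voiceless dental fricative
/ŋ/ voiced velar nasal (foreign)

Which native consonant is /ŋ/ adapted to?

/g/ is closest: manner differs (nasal→stop, +4), place distance 0 (velar→velar), same voicing; total 4. Next closest is /j/ at distance 5.

g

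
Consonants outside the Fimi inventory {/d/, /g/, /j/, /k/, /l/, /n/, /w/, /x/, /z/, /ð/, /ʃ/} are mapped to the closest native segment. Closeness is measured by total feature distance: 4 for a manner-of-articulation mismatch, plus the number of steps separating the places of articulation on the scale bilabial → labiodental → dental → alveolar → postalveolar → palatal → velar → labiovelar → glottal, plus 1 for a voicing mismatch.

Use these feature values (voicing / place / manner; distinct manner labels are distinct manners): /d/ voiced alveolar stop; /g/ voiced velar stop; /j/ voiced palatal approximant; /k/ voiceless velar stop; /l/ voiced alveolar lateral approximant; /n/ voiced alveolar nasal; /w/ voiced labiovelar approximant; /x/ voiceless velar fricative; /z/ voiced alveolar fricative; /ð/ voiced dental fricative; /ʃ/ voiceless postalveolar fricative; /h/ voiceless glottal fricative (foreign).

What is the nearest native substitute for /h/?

x

/x/ is closest: same manner (fricative), place distance 2 (glottal→velar), same voicing; total 2. Next closest is /ʃ/ at distance 4.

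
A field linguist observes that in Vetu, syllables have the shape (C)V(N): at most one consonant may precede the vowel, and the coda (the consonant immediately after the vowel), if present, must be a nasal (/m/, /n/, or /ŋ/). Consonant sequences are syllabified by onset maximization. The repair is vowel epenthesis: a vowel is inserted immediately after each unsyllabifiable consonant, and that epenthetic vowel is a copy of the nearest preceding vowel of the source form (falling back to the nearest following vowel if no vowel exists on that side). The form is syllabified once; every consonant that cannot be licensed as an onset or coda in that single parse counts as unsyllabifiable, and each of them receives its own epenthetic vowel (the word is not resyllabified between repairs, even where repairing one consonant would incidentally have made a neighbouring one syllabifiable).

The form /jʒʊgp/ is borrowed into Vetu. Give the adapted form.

jʊʒʊgʊpʊ

Under (C)V(N), the unsyllabifiable consonants are /j/, /g/, /p/ (only a nasal (/m/, /n/, or /ŋ/) is licensed in coda position; onsets are limited to one consonant).
Epenthesis after each stranded consonant: /j/ → /jʊ/, /g/ → /gʊ/, /p/ → /pʊ/.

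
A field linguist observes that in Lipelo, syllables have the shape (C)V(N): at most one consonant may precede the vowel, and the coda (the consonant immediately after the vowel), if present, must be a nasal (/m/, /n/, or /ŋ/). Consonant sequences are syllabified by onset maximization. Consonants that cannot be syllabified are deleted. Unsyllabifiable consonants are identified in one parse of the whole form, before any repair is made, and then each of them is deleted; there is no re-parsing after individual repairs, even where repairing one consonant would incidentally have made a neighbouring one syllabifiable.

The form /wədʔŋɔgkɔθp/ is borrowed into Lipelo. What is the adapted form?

Under (C)V(N), the unsyllabifiable consonants are /d/, /ʔ/, /g/, /θ/, /p/ (only a nasal (/m/, /n/, or /ŋ/) is licensed in coda position; onsets are limited to one consonant).
Each unlicensed consonant is deleted: /d/, /ʔ/, /g/, /θ/, /p/.

wəŋɔkɔ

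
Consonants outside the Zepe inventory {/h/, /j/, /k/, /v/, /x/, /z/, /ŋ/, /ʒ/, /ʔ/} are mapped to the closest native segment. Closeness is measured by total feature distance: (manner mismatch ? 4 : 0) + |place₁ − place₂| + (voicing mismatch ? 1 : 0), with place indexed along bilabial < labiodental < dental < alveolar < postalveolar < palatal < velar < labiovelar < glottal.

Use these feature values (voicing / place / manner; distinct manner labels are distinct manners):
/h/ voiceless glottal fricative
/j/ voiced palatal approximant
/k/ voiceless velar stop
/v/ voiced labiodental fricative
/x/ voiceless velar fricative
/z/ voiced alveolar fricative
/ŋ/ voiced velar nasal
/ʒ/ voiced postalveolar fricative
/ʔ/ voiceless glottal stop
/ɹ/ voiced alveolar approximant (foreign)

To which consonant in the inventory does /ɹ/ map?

j

/j/ is closest: same manner (approximant), place distance 2 (alveolar→palatal), same voicing; total 2. Next closest is /z/ at distance 4.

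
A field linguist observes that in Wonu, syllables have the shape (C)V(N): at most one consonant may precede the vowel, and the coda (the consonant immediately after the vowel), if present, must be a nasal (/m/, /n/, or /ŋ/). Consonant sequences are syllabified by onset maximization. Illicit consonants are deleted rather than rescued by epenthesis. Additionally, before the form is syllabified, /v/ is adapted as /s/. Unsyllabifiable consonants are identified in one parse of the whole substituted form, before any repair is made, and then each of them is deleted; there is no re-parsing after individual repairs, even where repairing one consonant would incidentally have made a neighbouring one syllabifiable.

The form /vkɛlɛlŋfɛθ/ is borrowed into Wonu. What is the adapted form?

Substitution: /v/ → /s/, giving /skɛlɛlŋfɛθ/.
Under (C)V(N), the unsyllabifiable consonants are /s/, /l/, /ŋ/, /θ/ (only a nasal (/m/, /n/, or /ŋ/) is licensed in coda position; onsets are limited to one consonant).
Deletion applies to /s/, /l/, /ŋ/, /θ/.

kɛlɛfɛ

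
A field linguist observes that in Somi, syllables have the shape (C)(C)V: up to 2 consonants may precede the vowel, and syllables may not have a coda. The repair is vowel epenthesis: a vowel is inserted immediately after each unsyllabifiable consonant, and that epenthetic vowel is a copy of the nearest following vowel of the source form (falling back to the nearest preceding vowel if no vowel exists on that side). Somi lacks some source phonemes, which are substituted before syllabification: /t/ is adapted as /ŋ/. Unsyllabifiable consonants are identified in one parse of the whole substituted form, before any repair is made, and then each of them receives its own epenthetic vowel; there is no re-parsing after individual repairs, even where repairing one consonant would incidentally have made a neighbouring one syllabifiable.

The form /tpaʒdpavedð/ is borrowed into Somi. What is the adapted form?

Substitution: /t/ → /ŋ/, giving /ŋpaʒdpavedð/.
The consonants /ʒ/, /d/, /ð/ cannot be parsed into a legal (C)(C)V syllable (no codas are permitted; onsets may contain at most 2 consonants).
Inserting the epenthetic vowel yields /ʒ/ → /ʒa/, /d/ → /de/, /ð/ → /ðe/.

ŋpaʒadpavedeðe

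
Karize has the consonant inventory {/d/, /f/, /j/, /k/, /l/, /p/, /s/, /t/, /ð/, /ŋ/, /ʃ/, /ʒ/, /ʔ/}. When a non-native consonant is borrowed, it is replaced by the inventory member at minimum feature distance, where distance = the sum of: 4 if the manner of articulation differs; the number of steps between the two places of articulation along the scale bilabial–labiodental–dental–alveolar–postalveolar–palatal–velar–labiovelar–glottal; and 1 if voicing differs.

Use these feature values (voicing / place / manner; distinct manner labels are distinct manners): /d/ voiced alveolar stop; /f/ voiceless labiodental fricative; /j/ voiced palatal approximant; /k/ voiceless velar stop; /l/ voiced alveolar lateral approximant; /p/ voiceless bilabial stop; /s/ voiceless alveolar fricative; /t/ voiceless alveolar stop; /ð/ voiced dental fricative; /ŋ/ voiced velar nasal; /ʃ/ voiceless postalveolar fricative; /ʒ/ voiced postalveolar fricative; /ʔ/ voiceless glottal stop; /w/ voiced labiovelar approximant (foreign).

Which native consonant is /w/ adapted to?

/j/ is closest: same manner (approximant), place distance 2 (labiovelar→palatal), same voicing; total 2. Next closest is /ŋ/ at distance 5.

j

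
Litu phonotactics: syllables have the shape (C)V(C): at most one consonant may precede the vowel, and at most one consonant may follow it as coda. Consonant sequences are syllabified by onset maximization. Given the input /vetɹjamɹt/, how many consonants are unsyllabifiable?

3

The consonants /ɹ/, /ɹ/, /t/ cannot be parsed into a legal (C)V(C) syllable (at most one coda consonant is licensed; onsets are limited to one consonant).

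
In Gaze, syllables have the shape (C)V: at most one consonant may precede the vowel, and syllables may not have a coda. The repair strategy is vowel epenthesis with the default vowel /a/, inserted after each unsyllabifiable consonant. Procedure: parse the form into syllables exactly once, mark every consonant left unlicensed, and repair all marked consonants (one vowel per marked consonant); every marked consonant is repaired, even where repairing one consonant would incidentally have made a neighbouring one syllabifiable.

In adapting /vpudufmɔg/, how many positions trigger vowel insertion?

3

The unsyllabifiable consonants are /v/, /f/, /g/; each receives one epenthetic vowel.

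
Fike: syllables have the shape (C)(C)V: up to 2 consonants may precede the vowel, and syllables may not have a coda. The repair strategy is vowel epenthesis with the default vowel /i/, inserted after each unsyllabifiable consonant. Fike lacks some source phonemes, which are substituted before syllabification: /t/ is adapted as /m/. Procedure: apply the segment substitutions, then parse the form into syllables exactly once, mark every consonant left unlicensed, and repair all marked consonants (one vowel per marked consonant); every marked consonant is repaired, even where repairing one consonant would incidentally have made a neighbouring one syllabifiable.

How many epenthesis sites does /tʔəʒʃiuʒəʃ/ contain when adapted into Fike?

1

After substitution the input is /mʔəʒʃiuʒəʃ/.
The unsyllabifiable consonants are /ʃ/; each receives one epenthetic vowel.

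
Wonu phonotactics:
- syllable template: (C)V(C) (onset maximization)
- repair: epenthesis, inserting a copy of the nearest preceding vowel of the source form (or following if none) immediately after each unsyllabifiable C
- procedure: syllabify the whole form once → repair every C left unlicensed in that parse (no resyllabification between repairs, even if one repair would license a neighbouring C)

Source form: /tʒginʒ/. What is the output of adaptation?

tiʒiginʒi

Under (C)V(C), the unsyllabifiable consonants are /t/, /ʒ/, /ʒ/ (at most one coda consonant is licensed; onsets are limited to one consonant).
Epenthesis after each stranded consonant: /t/ → /ti/, /ʒ/ → /ʒi/, /ʒ/ → /ʒi/.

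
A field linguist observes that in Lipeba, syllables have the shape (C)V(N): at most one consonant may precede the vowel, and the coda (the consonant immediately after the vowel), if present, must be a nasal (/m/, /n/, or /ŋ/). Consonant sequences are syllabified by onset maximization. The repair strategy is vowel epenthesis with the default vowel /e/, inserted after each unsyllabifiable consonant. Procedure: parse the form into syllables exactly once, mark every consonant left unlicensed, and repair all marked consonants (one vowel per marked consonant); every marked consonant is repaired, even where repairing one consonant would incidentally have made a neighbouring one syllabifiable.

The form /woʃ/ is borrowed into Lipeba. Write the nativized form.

woʃe

Under (C)V(N), the unsyllabifiable consonants are /ʃ/ (only a nasal (/m/, /n/, or /ŋ/) is licensed in coda position; onsets are limited to one consonant).
Epenthesis after each stranded consonant: /ʃ/ → /ʃe/.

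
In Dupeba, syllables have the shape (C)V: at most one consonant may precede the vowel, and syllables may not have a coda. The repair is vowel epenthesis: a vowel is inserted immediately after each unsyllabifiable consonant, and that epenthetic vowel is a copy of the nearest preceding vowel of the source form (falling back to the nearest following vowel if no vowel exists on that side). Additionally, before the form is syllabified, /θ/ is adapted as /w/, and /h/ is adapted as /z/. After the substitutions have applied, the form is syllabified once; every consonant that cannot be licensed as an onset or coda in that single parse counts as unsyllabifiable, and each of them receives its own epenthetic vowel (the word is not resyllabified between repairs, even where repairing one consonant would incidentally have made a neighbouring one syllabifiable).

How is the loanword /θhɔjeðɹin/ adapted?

wɔzɔjeðeɹini

Substitution: /θ/ → /w/, /h/ → /z/, giving /wzɔjeðɹin/.
Syllabifying with onset maximization leaves /w/, /ð/, /n/ stranded (no codas are permitted; onsets are limited to one consonant).
Inserting the epenthetic vowel yields /w/ → /wɔ/, /ð/ → /ðe/, /n/ → /ni/.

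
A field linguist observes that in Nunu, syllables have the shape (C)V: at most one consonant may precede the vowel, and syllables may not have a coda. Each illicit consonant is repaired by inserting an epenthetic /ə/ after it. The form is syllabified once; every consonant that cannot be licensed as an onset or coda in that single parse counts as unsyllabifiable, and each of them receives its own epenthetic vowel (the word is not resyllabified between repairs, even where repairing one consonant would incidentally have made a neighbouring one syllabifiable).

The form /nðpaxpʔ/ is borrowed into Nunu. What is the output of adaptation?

Syllabifying with onset maximization leaves /n/, /ð/, /x/, /p/, /ʔ/ stranded (no codas are permitted; onsets are limited to one consonant).
Each unlicensed consonant becomes the onset of a new syllable: /n/ → /nə/, /ð/ → /ðə/, /x/ → /xə/, /p/ → /pə/, /ʔ/ → /ʔə/.

nəðəpaxəpəʔə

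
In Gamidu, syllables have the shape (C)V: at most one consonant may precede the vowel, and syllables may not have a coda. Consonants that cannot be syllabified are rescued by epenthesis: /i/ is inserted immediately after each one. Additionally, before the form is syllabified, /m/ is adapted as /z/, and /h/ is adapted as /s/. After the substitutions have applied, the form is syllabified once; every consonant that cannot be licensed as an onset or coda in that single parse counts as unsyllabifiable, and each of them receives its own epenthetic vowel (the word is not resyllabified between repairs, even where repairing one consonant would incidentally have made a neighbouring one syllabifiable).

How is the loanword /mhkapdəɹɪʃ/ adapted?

zisikapidəɹɪʃi

Substitution: /m/ → /z/, /h/ → /s/, giving /zskapdəɹɪʃ/.
Syllabifying with onset maximization leaves /z/, /s/, /p/, /ʃ/ stranded (no codas are permitted; onsets are limited to one consonant).
Each unlicensed consonant becomes the onset of a new syllable: /z/ → /zi/, /s/ → /si/, /p/ → /pi/, /ʃ/ → /ʃi/.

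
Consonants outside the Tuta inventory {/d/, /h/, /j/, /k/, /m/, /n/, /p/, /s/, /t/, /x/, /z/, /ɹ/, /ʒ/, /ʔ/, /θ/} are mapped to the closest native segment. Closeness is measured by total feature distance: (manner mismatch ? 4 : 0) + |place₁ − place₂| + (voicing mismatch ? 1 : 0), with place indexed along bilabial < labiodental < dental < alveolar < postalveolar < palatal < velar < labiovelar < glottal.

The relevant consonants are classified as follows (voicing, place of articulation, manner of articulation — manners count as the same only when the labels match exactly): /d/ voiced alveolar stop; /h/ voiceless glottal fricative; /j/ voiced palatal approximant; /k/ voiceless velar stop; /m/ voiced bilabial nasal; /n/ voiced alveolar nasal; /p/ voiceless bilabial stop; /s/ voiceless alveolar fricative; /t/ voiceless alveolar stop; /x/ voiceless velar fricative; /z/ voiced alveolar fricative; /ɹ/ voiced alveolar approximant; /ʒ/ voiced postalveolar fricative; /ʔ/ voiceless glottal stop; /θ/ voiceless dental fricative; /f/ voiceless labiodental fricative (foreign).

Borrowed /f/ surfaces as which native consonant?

/θ/ is closest: same manner (fricative), place distance 1 (labiodental→dental), same voicing; total 1. Next closest is /s/ at distance 2.

θ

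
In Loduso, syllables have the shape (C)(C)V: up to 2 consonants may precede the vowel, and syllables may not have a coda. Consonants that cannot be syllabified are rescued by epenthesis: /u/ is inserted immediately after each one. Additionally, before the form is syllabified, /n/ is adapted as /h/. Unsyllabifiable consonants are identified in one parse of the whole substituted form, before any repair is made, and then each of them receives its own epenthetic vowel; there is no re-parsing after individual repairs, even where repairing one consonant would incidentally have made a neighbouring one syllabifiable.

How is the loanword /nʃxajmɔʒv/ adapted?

Substitution: /n/ → /h/, giving /hʃxajmɔʒv/.
Syllabifying with onset maximization leaves /h/, /ʒ/, /v/ stranded (no codas are permitted; onsets may contain at most 2 consonants).
Epenthesis after each stranded consonant: /h/ → /hu/, /ʒ/ → /ʒu/, /v/ → /vu/.

huʃxajmɔʒuvu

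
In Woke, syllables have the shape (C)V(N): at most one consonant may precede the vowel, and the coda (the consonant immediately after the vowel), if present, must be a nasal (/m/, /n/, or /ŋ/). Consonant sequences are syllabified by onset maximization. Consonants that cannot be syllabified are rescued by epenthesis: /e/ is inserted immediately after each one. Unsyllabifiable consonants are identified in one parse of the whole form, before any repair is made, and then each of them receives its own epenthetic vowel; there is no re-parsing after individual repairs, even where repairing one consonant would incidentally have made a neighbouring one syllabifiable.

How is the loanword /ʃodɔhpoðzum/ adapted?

ʃodɔhepoðezum

The consonants /h/, /ð/ cannot be parsed into a legal (C)V(N) syllable (only a nasal (/m/, /n/, or /ŋ/) is licensed in coda position; onsets are limited to one consonant).
Each unlicensed consonant becomes the onset of a new syllable: /h/ → /he/, /ð/ → /ðe/.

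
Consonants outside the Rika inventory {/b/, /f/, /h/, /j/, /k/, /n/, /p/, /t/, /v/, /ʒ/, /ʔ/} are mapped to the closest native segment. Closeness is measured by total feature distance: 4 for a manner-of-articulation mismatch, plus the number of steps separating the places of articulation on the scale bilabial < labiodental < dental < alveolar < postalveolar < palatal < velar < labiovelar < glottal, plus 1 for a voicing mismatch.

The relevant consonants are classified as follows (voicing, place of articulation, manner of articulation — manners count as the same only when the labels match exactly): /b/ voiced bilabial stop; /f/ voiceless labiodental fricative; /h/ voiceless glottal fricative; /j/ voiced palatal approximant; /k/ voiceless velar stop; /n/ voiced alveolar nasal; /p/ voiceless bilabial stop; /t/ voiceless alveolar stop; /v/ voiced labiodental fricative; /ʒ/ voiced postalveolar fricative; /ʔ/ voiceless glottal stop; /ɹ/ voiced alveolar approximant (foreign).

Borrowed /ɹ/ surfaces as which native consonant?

j

/j/ is closest: same manner (approximant), place distance 2 (alveolar→palatal), same voicing; total 2. Next closest is /n/ at distance 4.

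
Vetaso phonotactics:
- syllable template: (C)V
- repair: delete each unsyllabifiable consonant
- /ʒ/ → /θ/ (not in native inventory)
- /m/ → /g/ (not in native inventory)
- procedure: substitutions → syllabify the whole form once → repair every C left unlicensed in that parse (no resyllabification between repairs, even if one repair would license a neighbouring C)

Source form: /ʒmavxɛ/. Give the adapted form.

Substitution: /ʒ/ → /θ/, /m/ → /g/, giving /θgavxɛ/.
Syllabifying with onset maximization leaves /θ/, /v/ stranded (no codas are permitted; onsets are limited to one consonant).
Deleting the stranded consonants removes /θ/, /v/.

gaxɛ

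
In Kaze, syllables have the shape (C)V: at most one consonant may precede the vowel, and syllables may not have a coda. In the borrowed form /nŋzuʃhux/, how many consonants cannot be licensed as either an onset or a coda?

4

The consonants /n/, /ŋ/, /ʃ/, /x/ cannot be parsed into a legal (C)V syllable (no codas are permitted; onsets are limited to one consonant).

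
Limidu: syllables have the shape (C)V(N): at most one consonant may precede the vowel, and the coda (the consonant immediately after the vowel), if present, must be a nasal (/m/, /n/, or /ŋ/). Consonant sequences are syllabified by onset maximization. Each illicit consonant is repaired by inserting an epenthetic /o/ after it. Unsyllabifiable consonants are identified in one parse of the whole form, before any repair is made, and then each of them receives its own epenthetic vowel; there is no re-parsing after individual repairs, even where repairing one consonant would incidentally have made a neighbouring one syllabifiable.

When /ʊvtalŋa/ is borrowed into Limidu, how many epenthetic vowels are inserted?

The unsyllabifiable consonants are /v/, /l/; each receives one epenthetic vowel.

2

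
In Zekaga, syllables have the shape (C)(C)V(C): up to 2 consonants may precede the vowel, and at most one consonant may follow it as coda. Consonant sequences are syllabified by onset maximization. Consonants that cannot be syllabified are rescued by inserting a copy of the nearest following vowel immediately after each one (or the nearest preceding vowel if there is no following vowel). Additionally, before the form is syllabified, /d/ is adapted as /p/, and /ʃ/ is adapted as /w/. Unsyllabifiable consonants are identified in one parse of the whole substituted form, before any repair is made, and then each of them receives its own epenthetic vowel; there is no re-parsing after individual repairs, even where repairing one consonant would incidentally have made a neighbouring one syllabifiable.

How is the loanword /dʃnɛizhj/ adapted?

pɛwnɛizhiji

Substitution: /d/ → /p/, /ʃ/ → /w/, giving /pwnɛizhj/.
Under (C)(C)V(C), the unsyllabifiable consonants are /p/, /h/, /j/ (at most one coda consonant is licensed; onsets may contain at most 2 consonants).
Epenthesis after each stranded consonant: /p/ → /pɛ/, /h/ → /hi/, /j/ → /ji/.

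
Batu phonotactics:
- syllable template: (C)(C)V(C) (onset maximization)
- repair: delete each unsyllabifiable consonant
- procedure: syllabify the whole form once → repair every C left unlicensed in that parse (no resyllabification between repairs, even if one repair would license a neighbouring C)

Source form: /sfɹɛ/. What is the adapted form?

fɹɛ

The consonants /s/ cannot be parsed into a legal (C)(C)V(C) syllable (at most one coda consonant is licensed; onsets may contain at most 2 consonants).
Deletion applies to /s/.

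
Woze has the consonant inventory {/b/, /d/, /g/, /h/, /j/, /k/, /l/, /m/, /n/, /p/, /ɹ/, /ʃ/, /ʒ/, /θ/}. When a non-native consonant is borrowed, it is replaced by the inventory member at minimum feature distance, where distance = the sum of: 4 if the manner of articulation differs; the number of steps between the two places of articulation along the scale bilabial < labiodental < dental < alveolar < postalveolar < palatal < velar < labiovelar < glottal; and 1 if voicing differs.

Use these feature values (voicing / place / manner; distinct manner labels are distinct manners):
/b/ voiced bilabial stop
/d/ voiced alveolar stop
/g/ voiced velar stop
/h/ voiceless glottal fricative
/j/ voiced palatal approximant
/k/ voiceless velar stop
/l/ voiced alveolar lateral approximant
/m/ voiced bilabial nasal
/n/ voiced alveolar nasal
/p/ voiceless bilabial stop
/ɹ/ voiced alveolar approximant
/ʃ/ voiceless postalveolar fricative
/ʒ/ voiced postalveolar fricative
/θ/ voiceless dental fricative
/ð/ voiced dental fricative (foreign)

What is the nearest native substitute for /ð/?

θ

/θ/ is closest: same manner (fricative), place distance 0 (dental→dental), voicing differs (+1); total 1. Next closest is /ʒ/ at distance 2.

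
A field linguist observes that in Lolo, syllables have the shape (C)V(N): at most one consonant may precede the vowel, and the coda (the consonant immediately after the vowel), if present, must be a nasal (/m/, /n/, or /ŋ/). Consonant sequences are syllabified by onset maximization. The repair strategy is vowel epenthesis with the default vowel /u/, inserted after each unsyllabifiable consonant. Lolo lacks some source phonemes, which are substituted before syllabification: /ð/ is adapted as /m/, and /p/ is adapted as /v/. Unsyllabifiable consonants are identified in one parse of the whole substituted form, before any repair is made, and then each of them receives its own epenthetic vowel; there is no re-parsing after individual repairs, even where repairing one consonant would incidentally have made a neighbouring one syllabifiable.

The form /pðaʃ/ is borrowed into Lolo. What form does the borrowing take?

Substitution: /p/ → /v/, /ð/ → /m/, giving /vmaʃ/.
The consonants /v/, /ʃ/ cannot be parsed into a legal (C)V(N) syllable (only a nasal (/m/, /n/, or /ŋ/) is licensed in coda position; onsets are limited to one consonant).
Inserting the epenthetic vowel yields /v/ → /vu/, /ʃ/ → /ʃu/.

vumaʃu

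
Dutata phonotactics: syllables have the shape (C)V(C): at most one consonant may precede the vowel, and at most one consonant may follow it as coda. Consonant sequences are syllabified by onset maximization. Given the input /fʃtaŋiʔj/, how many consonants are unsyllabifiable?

3

Syllabifying with onset maximization leaves /f/, /ʃ/, /j/ stranded (at most one coda consonant is licensed; onsets are limited to one consonant).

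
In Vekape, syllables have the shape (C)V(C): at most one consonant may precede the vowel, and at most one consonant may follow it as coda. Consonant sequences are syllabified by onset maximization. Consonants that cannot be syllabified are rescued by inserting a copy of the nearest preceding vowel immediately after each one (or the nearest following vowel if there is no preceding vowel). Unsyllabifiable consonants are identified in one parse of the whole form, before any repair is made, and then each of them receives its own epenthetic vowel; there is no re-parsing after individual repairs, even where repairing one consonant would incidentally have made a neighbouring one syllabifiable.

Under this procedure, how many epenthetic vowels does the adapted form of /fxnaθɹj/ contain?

4

The unsyllabifiable consonants are /f/, /x/, /ɹ/, /j/; each receives one epenthetic vowel.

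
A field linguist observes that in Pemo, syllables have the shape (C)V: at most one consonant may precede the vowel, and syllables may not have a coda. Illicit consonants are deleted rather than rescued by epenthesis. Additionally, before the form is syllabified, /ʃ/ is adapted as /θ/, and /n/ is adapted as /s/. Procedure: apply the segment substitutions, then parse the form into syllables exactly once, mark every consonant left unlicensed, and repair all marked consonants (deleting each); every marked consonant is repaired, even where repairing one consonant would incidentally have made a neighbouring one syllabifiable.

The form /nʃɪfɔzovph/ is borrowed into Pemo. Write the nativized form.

θɪfɔzo

Substitution: /n/ → /s/, /ʃ/ → /θ/, giving /sθɪfɔzovph/.
Syllabifying with onset maximization leaves /s/, /v/, /p/, /h/ stranded (no codas are permitted; onsets are limited to one consonant).
Each unlicensed consonant is deleted: /s/, /v/, /p/, /h/.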